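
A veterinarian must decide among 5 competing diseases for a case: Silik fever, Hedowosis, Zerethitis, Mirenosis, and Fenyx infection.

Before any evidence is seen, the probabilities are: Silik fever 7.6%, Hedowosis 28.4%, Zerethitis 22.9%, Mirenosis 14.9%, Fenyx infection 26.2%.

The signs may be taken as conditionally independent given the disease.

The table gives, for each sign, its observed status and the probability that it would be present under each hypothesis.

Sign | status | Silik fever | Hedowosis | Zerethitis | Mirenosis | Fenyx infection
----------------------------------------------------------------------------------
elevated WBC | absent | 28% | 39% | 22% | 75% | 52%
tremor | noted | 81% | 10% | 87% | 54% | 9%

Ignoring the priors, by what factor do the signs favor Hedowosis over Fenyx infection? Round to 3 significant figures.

Take the product of per-sign likelihoods under each hypothesis (using 1 − P(present | H) for each absent sign), then divide.
  Hedowosis: (1 − 0.39) × 0.10 = 0.061
  Fenyx infection: (1 − 0.52) × 0.09 = 0.0432
Bayes factor = 0.061 / 0.0432 ≈ 1.41

1.41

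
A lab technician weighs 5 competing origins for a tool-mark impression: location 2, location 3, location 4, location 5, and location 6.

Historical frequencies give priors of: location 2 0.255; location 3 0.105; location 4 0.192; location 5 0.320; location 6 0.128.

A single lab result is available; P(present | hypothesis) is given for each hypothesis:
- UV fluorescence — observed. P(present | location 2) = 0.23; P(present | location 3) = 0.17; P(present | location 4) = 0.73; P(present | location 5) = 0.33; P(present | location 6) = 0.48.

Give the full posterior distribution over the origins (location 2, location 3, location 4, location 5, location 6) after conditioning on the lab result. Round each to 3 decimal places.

For each hypothesis, the unnormalized posterior weight is prior × likelihood:
  location 2: 0.255 × 0.23 = 0.05865
  location 3: 0.105 × 0.17 = 0.01785
  location 4: 0.192 × 0.73 = 0.14016
  location 5: 0.320 × 0.33 = 0.1056
  location 6: 0.128 × 0.48 = 0.06144
The unnormalized weights sum to 0.3837.
P(location 2 | evidence) = 0.05865 / 0.3837 ≈ 0.153
P(location 3 | evidence) = 0.01785 / 0.3837 ≈ 0.047
P(location 4 | evidence) = 0.14016 / 0.3837 ≈ 0.365
P(location 5 | evidence) = 0.1056 / 0.3837 ≈ 0.275
P(location 6 | evidence) = 0.06144 / 0.3837 ≈ 0.160

0.153, 0.047, 0.365, 0.275, 0.160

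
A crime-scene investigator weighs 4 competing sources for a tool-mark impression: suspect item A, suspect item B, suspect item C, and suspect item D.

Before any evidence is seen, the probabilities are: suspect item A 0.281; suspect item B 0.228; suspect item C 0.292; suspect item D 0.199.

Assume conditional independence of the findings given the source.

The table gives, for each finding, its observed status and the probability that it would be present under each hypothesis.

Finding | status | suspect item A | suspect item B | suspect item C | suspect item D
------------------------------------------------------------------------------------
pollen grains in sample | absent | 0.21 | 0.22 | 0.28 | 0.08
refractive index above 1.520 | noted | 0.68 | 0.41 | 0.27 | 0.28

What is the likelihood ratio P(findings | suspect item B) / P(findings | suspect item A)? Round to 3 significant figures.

0.595

Joint likelihood of the evidence pattern under each hypothesis (using 1 − P(present | H) for each absent finding):
  suspect item B: (1 − 0.22) × 0.41 = 0.3198
  suspect item A: (1 − 0.21) × 0.68 = 0.5372
Bayes factor = 0.3198 / 0.5372 ≈ 0.595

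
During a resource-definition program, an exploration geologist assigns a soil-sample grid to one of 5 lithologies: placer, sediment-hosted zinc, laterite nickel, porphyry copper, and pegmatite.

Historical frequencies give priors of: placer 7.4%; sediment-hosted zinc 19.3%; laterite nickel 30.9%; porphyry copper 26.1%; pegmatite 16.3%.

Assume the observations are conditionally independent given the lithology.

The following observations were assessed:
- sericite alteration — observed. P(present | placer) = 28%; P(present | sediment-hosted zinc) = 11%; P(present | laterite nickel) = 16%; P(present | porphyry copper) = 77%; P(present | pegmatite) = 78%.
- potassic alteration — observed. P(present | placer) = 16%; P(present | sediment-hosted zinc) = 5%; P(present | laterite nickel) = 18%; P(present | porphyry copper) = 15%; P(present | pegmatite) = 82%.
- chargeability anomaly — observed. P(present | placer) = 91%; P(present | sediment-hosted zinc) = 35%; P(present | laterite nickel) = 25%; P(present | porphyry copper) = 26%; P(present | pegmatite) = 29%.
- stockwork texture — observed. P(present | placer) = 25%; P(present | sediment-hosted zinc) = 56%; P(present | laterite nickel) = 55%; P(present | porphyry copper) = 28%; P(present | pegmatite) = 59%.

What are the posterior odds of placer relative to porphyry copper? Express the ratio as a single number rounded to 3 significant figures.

Unnormalized posterior weight (prior times the observation likelihoods) for each of the two hypotheses:
  placer: 0.074 × 0.28 × 0.16 × 0.91 × 0.25 = 0.00075421
  porphyry copper: 0.261 × 0.77 × 0.15 × 0.26 × 0.28 = 0.0021946
Posterior odds = 0.00075421 / 0.0021946 ≈ 0.344.

0.344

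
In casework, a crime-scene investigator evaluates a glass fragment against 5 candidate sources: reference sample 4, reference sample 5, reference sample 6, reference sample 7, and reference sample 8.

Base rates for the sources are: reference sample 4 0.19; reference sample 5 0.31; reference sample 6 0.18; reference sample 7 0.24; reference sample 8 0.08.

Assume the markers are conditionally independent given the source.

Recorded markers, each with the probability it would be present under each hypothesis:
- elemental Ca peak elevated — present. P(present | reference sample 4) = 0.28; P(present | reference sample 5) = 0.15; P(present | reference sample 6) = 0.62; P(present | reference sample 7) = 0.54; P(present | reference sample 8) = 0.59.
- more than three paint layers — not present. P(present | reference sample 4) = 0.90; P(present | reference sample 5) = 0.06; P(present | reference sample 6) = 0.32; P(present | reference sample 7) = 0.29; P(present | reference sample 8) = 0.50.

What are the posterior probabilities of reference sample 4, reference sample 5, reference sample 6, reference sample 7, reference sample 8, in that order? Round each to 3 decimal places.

For each hypothesis, the unnormalized posterior weight is prior × product of the marker likelihoods (using 1 − P(present | H) for each absent marker):
  reference sample 4: 0.19 × 0.28 × (1 − 0.90) = 0.00532
  reference sample 5: 0.31 × 0.15 × (1 − 0.06) = 0.04371
  reference sample 6: 0.18 × 0.62 × (1 − 0.32) = 0.075888
  reference sample 7: 0.24 × 0.54 × (1 − 0.29) = 0.092016
  reference sample 8: 0.08 × 0.59 × (1 − 0.50) = 0.0236
Marginal likelihood of the evidence = 0.24053.
P(reference sample 4 | evidence) = 0.00532 / 0.24053 ≈ 0.022
P(reference sample 5 | evidence) = 0.04371 / 0.24053 ≈ 0.182
P(reference sample 6 | evidence) = 0.075888 / 0.24053 ≈ 0.315
P(reference sample 7 | evidence) = 0.092016 / 0.24053 ≈ 0.383
P(reference sample 8 | evidence) = 0.0236 / 0.24053 ≈ 0.098

0.022, 0.182, 0.315, 0.383, 0.098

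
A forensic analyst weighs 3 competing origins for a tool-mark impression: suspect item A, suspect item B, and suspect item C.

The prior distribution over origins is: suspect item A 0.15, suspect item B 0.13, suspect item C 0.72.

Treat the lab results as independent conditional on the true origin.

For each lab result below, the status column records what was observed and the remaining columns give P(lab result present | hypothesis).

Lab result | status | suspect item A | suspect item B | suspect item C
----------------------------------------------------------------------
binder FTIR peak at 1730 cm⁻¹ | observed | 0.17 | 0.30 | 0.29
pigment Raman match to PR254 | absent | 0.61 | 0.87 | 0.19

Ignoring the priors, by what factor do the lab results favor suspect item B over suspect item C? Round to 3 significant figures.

0.166

Joint likelihood of the lab result pattern under each hypothesis (using 1 − P(present | H) for each absent lab result):
  suspect item B: 0.30 × (1 − 0.87) = 0.039
  suspect item C: 0.29 × (1 − 0.19) = 0.2349
Bayes factor = 0.039 / 0.2349 ≈ 0.166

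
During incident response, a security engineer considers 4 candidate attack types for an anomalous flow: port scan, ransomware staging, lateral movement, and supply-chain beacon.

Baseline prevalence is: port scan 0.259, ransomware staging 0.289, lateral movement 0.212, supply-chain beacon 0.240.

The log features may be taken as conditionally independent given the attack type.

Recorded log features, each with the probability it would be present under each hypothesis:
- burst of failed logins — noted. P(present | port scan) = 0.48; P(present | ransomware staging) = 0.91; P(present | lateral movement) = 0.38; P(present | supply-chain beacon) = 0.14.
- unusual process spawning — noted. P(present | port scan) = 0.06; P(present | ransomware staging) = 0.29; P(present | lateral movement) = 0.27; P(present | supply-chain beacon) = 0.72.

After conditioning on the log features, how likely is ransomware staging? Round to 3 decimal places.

0.588

By Bayes' rule with conditional independence, the unnormalized weight for each hypothesis is prior × ∏ likelihoods:
  port scan: 0.259 × 0.48 × 0.06 = 0.0074592
  ransomware staging: 0.289 × 0.91 × 0.29 = 0.076267
  lateral movement: 0.212 × 0.38 × 0.27 = 0.021751
  supply-chain beacon: 0.240 × 0.14 × 0.72 = 0.024192
The unnormalized weights sum to 0.12967.
P(ransomware staging | evidence) = 0.076267 / 0.12967 ≈ 0.588.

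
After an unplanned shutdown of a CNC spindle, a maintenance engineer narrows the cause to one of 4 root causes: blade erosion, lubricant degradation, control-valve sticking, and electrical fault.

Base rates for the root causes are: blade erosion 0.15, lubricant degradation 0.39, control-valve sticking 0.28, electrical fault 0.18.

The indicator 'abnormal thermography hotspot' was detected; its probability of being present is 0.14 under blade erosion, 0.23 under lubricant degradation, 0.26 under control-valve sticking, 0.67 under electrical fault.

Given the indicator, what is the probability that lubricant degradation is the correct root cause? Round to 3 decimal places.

0.295

Multiply each prior by the likelihood of the indicator:
  blade erosion: 0.15 × 0.14 = 0.021
  lubricant degradation: 0.39 × 0.23 = 0.0897
  control-valve sticking: 0.28 × 0.26 = 0.0728
  electrical fault: 0.18 × 0.67 = 0.1206
Marginal likelihood of the evidence = 0.3041.
P(lubricant degradation | evidence) = 0.0897 / 0.3041 ≈ 0.295.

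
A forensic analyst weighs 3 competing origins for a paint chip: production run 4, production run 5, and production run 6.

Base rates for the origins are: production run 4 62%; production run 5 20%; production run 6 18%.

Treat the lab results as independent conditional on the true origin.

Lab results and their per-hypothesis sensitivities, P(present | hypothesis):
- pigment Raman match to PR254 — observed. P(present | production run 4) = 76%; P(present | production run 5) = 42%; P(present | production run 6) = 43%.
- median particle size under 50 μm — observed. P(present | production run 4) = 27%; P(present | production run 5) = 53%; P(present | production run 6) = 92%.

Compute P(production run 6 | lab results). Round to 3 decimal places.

0.293

By Bayes' rule with conditional independence, the unnormalized weight for each hypothesis is prior × ∏ likelihoods:
  production run 4: 0.62 × 0.76 × 0.27 = 0.12722
  production run 5: 0.20 × 0.42 × 0.53 = 0.04452
  production run 6: 0.18 × 0.43 × 0.92 = 0.071208
Normalizing constant Z = 0.12722 + 0.04452 + 0.071208 = 0.24295.
P(production run 6 | evidence) = 0.071208 / 0.24295 ≈ 0.293.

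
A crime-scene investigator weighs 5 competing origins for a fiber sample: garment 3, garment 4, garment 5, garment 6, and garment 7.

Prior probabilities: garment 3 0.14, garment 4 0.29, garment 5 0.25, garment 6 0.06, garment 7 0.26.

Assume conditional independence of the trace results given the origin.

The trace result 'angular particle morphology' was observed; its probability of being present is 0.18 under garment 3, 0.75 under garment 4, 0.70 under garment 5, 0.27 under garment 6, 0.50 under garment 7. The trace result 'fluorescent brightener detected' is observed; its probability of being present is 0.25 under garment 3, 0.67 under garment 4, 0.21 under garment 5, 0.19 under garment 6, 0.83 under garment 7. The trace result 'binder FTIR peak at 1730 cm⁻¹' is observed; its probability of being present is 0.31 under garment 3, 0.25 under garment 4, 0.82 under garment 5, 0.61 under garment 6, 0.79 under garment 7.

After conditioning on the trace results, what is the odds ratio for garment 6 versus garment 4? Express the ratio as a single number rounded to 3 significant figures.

0.0515

Posterior odds equal prior odds times the likelihood ratio; only the two competing hypotheses matter.
  garment 6: 0.06 × 0.27 × 0.19 × 0.61 = 0.0018776
  garment 4: 0.29 × 0.75 × 0.67 × 0.25 = 0.036431
Posterior odds = 0.0018776 / 0.036431 ≈ 0.0515.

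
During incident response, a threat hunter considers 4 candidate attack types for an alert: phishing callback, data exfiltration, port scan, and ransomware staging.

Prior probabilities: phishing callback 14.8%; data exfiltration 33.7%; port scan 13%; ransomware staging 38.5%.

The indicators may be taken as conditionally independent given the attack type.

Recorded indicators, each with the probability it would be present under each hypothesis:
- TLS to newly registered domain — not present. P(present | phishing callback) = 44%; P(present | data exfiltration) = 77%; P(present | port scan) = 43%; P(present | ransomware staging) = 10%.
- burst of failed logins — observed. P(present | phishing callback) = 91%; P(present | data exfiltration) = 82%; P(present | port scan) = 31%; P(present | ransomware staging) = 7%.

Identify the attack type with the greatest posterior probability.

Multiply each prior by the joint likelihood of the indicator pattern (using 1 − P(present | H) for each absent indicator):
  phishing callback: 0.148 × (1 − 0.44) × 0.91 = 0.075421
  data exfiltration: 0.337 × (1 − 0.77) × 0.82 = 0.063558
  port scan: 0.130 × (1 − 0.43) × 0.31 = 0.022971
  ransomware staging: 0.385 × (1 − 0.10) × 0.07 = 0.024255
Normalizing constant Z = 0.075421 + 0.063558 + 0.022971 + 0.024255 = 0.18621.
P(phishing callback | evidence) ≈ 0.075421 / 0.18621 ≈ 0.405
P(data exfiltration | evidence) ≈ 0.063558 / 0.18621 ≈ 0.341
P(port scan | evidence) ≈ 0.022971 / 0.18621 ≈ 0.123
P(ransomware staging | evidence) ≈ 0.024255 / 0.18621 ≈ 0.130
The largest is 0.405, so phishing callback is most probable.

phishing callback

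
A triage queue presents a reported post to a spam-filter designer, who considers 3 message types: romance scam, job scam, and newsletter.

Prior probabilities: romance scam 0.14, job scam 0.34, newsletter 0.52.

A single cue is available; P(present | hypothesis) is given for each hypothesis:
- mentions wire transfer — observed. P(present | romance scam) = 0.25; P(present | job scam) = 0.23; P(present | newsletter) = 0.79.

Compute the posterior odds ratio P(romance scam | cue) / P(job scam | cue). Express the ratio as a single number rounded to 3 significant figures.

Unnormalized posterior weight (prior times the cue likelihood) for each of the two hypotheses:
  romance scam: 0.14 × 0.25 = 0.035
  job scam: 0.34 × 0.23 = 0.0782
Odds(romance scam : job scam) = 0.035 / 0.0782 ≈ 0.448.

0.448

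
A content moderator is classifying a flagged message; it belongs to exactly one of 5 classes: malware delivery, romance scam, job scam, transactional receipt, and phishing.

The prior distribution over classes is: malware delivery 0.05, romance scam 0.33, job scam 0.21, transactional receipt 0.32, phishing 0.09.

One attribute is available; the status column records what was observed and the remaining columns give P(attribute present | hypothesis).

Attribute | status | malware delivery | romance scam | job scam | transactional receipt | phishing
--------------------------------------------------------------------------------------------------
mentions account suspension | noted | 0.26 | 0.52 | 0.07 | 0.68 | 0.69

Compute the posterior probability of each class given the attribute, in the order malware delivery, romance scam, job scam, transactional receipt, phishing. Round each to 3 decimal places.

0.027, 0.358, 0.031, 0.454, 0.130

By Bayes' rule, the unnormalized weight for each hypothesis is prior × likelihood:
  malware delivery: 0.05 × 0.26 = 0.013
  romance scam: 0.33 × 0.52 = 0.1716
  job scam: 0.21 × 0.07 = 0.0147
  transactional receipt: 0.32 × 0.68 = 0.2176
  phishing: 0.09 × 0.69 = 0.0621
Marginal likelihood of the evidence = 0.479.
P(malware delivery | evidence) = 0.013 / 0.479 ≈ 0.027
P(romance scam | evidence) = 0.1716 / 0.479 ≈ 0.358
P(job scam | evidence) = 0.0147 / 0.479 ≈ 0.031
P(transactional receipt | evidence) = 0.2176 / 0.479 ≈ 0.454
P(phishing | evidence) = 0.0621 / 0.479 ≈ 0.130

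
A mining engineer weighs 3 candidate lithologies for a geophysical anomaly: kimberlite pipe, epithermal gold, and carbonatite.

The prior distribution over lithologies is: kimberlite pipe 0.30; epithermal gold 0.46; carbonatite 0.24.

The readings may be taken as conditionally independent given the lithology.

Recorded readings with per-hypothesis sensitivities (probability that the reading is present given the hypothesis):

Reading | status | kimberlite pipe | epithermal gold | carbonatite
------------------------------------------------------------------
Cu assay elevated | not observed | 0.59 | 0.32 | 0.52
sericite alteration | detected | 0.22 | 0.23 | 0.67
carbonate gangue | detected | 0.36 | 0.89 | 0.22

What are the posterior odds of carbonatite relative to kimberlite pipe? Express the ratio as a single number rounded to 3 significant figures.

Posterior odds equal prior odds times the likelihood ratio; only the two competing hypotheses matter (using 1 − P(present | H) for each absent reading).
  carbonatite: 0.24 × (1 − 0.52) × 0.67 × 0.22 = 0.01698
  kimberlite pipe: 0.30 × (1 − 0.59) × 0.22 × 0.36 = 0.0097416
Odds(carbonatite : kimberlite pipe) = 0.01698 / 0.0097416 ≈ 1.74.

1.74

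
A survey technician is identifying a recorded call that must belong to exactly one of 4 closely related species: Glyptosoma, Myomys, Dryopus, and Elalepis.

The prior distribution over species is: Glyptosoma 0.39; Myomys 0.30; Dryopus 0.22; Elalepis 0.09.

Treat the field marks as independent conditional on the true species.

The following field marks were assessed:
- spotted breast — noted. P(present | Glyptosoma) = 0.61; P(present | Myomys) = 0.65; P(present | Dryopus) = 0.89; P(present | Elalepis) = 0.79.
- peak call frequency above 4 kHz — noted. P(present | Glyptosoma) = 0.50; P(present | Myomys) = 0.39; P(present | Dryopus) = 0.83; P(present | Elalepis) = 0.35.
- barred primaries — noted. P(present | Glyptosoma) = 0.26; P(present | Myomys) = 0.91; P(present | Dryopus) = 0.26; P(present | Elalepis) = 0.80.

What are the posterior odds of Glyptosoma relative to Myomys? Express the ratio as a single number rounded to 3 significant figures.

0.447

Unnormalized posterior weight (prior times the field mark likelihoods) for each of the two hypotheses:
  Glyptosoma: 0.39 × 0.61 × 0.50 × 0.26 = 0.030927
  Myomys: 0.30 × 0.65 × 0.39 × 0.91 = 0.069206
Odds(Glyptosoma : Myomys) = 0.030927 / 0.069206 ≈ 0.447.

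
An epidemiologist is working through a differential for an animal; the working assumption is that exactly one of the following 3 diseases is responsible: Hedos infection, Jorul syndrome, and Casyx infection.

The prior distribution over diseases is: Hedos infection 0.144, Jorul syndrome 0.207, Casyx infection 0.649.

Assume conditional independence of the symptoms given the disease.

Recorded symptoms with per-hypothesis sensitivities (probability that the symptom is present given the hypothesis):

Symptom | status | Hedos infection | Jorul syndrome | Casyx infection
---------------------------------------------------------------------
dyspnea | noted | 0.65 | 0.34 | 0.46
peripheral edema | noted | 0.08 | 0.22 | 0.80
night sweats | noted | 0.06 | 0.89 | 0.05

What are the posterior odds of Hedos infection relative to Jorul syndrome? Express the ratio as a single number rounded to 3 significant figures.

0.0326

The normalizing constant cancels in an odds ratio, so compute prior × likelihood for the two hypotheses only:
  Hedos infection: 0.144 × 0.65 × 0.08 × 0.06 = 0.00044928
  Jorul syndrome: 0.207 × 0.34 × 0.22 × 0.89 = 0.01378
Posterior odds = 0.00044928 / 0.01378 ≈ 0.0326.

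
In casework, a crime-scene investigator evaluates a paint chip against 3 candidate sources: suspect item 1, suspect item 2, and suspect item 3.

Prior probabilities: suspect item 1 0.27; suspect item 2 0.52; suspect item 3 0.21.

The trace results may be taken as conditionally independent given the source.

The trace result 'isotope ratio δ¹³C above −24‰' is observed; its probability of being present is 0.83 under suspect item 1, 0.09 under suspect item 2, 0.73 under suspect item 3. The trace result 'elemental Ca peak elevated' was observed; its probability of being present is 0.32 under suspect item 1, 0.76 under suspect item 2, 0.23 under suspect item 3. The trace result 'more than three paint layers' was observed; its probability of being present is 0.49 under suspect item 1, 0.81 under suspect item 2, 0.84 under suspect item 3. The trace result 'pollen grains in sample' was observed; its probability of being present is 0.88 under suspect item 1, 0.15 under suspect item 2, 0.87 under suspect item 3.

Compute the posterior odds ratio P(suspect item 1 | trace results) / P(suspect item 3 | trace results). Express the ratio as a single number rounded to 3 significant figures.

The normalizing constant cancels in an odds ratio, so compute prior × likelihood for the two hypotheses only:
  suspect item 1: 0.27 × 0.83 × 0.32 × 0.49 × 0.88 = 0.030922
  suspect item 3: 0.21 × 0.73 × 0.23 × 0.84 × 0.87 = 0.025767
Odds(suspect item 1 : suspect item 3) = 0.030922 / 0.025767 ≈ 1.20.

1.20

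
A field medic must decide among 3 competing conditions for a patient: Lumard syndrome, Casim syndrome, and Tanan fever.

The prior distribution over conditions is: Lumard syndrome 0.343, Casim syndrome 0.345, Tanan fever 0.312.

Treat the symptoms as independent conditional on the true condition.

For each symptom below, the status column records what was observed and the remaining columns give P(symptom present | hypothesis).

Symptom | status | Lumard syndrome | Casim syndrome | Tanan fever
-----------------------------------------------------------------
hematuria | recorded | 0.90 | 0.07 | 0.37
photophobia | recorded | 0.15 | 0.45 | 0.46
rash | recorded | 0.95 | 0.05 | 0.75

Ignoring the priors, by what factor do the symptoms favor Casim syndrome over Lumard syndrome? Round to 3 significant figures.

0.0123

Joint likelihood of the symptom pattern under each hypothesis:
  Casim syndrome: 0.07 × 0.45 × 0.05 = 0.001575
  Lumard syndrome: 0.90 × 0.15 × 0.95 = 0.12825
Bayes factor = 0.001575 / 0.12825 ≈ 0.0123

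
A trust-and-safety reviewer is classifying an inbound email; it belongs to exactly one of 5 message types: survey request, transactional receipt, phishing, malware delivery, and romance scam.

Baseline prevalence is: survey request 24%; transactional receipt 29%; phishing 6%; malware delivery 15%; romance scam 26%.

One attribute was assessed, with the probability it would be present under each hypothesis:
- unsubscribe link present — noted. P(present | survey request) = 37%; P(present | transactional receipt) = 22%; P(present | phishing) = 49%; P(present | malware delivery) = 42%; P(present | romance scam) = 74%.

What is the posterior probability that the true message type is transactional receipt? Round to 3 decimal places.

0.146

By Bayes' rule, the unnormalized weight for each hypothesis is prior × likelihood:
  survey request: 0.24 × 0.37 = 0.0888
  transactional receipt: 0.29 × 0.22 = 0.0638
  phishing: 0.06 × 0.49 = 0.0294
  malware delivery: 0.15 × 0.42 = 0.063
  romance scam: 0.26 × 0.74 = 0.1924
Marginal likelihood of the evidence = 0.4374.
P(transactional receipt | evidence) = 0.0638 / 0.4374 ≈ 0.146.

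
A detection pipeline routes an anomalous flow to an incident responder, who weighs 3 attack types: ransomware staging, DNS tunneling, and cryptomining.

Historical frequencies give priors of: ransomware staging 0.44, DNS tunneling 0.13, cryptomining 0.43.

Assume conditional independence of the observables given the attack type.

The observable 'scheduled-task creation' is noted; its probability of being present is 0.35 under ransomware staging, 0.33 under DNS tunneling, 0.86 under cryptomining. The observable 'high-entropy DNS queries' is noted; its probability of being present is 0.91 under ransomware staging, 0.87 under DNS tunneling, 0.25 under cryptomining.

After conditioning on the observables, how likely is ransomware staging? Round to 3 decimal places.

0.519

By Bayes' rule with conditional independence, the unnormalized weight for each hypothesis is prior × ∏ likelihoods:
  ransomware staging: 0.44 × 0.35 × 0.91 = 0.14014
  DNS tunneling: 0.13 × 0.33 × 0.87 = 0.037323
  cryptomining: 0.43 × 0.86 × 0.25 = 0.09245
Marginal likelihood of the evidence = 0.26991.
P(ransomware staging | evidence) = 0.14014 / 0.26991 ≈ 0.519.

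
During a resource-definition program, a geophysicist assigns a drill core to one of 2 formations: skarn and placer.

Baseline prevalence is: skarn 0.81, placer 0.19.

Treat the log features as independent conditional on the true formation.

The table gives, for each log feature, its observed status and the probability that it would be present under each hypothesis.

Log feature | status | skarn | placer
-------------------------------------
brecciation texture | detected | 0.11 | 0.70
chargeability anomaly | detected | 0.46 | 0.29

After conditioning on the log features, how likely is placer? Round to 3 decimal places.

For each hypothesis, the unnormalized posterior weight is prior × product of the log feature likelihoods:
  skarn: 0.81 × 0.11 × 0.46 = 0.040986
  placer: 0.19 × 0.70 × 0.29 = 0.03857
Normalizing constant Z = 0.040986 + 0.03857 = 0.079556.
P(placer | evidence) = 0.03857 / 0.079556 ≈ 0.485.

0.485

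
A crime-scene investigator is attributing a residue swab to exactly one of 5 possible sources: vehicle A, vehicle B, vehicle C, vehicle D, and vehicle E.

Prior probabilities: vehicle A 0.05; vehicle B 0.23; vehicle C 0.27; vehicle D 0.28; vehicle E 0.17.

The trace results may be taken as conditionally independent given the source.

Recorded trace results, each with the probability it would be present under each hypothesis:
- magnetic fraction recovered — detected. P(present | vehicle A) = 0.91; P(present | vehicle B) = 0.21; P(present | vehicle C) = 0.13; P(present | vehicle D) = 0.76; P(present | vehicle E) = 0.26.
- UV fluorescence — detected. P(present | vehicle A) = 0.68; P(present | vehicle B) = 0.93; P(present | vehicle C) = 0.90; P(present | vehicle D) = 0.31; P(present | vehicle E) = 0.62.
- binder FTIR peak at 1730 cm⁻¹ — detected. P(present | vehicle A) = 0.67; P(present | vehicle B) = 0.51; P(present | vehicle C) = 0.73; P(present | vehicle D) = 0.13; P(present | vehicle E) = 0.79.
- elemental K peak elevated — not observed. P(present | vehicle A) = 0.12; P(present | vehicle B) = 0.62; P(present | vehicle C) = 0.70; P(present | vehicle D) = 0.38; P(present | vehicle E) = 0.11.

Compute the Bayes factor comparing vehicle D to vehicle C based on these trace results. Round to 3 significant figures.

Joint likelihood of the trace result pattern under each hypothesis (using 1 − P(present | H) for each absent trace result):
  vehicle D: 0.76 × 0.31 × 0.13 × (1 − 0.38) = 0.018989
  vehicle C: 0.13 × 0.90 × 0.73 × (1 − 0.70) = 0.025623
Bayes factor = 0.018989 / 0.025623 ≈ 0.741

0.741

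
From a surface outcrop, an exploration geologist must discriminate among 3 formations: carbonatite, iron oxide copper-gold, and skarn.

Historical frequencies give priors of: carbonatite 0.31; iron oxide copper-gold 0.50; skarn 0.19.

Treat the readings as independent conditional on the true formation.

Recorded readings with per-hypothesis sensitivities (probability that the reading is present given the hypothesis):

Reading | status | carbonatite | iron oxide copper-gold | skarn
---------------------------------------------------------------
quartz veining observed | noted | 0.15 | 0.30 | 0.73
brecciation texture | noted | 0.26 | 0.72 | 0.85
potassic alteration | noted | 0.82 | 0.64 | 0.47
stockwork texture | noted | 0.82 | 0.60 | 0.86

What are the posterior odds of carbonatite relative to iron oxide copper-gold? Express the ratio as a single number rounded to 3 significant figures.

0.196

Posterior odds equal prior odds times the likelihood ratio; only the two competing hypotheses matter.
  carbonatite: 0.31 × 0.15 × 0.26 × 0.82 × 0.82 = 0.0081293
  iron oxide copper-gold: 0.50 × 0.30 × 0.72 × 0.64 × 0.60 = 0.041472
Odds(carbonatite : iron oxide copper-gold) = 0.0081293 / 0.041472 ≈ 0.196.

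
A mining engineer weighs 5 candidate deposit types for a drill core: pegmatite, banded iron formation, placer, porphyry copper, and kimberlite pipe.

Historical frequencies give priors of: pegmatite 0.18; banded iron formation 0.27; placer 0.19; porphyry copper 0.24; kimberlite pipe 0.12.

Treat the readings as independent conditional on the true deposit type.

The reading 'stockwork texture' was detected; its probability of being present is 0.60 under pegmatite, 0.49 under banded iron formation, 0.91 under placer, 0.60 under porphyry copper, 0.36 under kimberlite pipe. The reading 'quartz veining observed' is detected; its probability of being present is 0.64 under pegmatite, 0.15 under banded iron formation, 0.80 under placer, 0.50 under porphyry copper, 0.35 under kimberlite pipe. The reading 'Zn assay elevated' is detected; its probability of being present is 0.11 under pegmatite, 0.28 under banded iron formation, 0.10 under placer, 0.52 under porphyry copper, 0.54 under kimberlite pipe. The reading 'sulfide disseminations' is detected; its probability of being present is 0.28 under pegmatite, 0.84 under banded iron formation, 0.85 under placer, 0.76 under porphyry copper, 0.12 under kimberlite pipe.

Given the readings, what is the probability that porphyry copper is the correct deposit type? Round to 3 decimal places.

0.593

For each hypothesis, the unnormalized posterior weight is prior × product of the reading likelihoods:
  pegmatite: 0.18 × 0.60 × 0.64 × 0.11 × 0.28 = 0.0021289
  banded iron formation: 0.27 × 0.49 × 0.15 × 0.28 × 0.84 = 0.0046675
  placer: 0.19 × 0.91 × 0.80 × 0.10 × 0.85 = 0.011757
  porphyry copper: 0.24 × 0.60 × 0.50 × 0.52 × 0.76 = 0.028454
  kimberlite pipe: 0.12 × 0.36 × 0.35 × 0.54 × 0.12 = 0.00097978
Marginal likelihood of the evidence = 0.047988.
P(porphyry copper | evidence) = 0.028454 / 0.047988 ≈ 0.593.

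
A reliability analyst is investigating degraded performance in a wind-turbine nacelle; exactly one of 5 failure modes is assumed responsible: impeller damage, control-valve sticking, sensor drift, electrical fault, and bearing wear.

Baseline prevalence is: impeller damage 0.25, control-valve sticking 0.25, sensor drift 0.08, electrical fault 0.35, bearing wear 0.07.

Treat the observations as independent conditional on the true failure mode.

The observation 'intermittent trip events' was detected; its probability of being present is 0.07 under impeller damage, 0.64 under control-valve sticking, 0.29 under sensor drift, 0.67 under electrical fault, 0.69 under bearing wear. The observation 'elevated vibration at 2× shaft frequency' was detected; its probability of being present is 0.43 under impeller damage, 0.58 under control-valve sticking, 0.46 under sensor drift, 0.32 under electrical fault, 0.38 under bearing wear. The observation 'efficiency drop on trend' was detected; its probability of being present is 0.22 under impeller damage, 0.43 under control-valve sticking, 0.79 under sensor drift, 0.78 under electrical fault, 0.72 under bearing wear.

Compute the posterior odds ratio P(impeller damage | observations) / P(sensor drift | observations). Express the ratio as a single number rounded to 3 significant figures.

Unnormalized posterior weight (prior times the observation likelihoods) for each of the two hypotheses:
  impeller damage: 0.25 × 0.07 × 0.43 × 0.22 = 0.0016555
  sensor drift: 0.08 × 0.29 × 0.46 × 0.79 = 0.0084309
Posterior odds = 0.0016555 / 0.0084309 ≈ 0.196.

0.196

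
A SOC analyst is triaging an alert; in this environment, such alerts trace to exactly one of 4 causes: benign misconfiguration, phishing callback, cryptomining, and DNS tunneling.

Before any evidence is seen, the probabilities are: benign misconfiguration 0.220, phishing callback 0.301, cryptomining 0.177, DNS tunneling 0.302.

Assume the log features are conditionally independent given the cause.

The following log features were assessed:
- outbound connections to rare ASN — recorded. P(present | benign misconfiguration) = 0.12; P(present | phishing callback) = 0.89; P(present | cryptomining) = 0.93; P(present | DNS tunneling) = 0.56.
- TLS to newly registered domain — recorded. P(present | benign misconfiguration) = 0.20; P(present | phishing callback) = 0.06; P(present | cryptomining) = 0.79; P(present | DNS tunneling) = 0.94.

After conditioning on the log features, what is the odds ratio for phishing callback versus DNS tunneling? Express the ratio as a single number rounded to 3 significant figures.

0.101

The normalizing constant cancels in an odds ratio, so compute prior × likelihood for the two hypotheses only:
  phishing callback: 0.301 × 0.89 × 0.06 = 0.016073
  DNS tunneling: 0.302 × 0.56 × 0.94 = 0.15897
Posterior odds = 0.016073 / 0.15897 ≈ 0.101.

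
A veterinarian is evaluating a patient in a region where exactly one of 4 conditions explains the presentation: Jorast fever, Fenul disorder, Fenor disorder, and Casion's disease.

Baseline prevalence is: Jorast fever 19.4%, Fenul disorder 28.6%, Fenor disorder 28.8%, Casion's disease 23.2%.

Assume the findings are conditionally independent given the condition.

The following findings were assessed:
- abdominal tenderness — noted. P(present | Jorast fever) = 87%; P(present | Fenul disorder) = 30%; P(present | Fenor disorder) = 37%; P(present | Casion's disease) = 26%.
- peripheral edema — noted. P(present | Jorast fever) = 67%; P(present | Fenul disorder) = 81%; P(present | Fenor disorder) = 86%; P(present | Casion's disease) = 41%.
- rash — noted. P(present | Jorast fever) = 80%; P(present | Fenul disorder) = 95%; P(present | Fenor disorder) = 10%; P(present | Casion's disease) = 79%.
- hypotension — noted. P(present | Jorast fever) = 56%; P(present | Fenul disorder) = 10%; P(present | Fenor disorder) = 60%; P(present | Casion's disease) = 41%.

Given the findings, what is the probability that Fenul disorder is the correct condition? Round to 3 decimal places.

For each hypothesis, the unnormalized posterior weight is prior × product of the finding likelihoods:
  Jorast fever: 0.194 × 0.87 × 0.67 × 0.80 × 0.56 = 0.050661
  Fenul disorder: 0.286 × 0.30 × 0.81 × 0.95 × 0.10 = 0.0066023
  Fenor disorder: 0.288 × 0.37 × 0.86 × 0.10 × 0.60 = 0.0054985
  Casion's disease: 0.232 × 0.26 × 0.41 × 0.79 × 0.41 = 0.0080104
The unnormalized weights sum to 0.070772.
P(Fenul disorder | evidence) = 0.0066023 / 0.070772 ≈ 0.093.

0.093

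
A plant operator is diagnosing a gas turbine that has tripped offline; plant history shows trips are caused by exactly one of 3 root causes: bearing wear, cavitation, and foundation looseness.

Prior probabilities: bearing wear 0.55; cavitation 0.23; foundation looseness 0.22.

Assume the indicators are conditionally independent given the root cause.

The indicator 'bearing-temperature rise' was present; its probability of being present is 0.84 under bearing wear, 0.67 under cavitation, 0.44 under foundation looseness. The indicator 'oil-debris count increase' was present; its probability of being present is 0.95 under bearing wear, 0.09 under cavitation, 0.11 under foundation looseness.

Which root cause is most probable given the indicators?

For each hypothesis, the unnormalized posterior weight is prior × product of the indicator likelihoods:
  bearing wear: 0.55 × 0.84 × 0.95 = 0.4389
  cavitation: 0.23 × 0.67 × 0.09 = 0.013869
  foundation looseness: 0.22 × 0.44 × 0.11 = 0.010648
Normalizing constant Z = 0.4389 + 0.013869 + 0.010648 = 0.46342.
P(bearing wear | evidence) ≈ 0.4389 / 0.46342 ≈ 0.947
P(cavitation | evidence) ≈ 0.013869 / 0.46342 ≈ 0.030
P(foundation looseness | evidence) ≈ 0.010648 / 0.46342 ≈ 0.023
The largest is 0.947, so bearing wear is most probable.

bearing wear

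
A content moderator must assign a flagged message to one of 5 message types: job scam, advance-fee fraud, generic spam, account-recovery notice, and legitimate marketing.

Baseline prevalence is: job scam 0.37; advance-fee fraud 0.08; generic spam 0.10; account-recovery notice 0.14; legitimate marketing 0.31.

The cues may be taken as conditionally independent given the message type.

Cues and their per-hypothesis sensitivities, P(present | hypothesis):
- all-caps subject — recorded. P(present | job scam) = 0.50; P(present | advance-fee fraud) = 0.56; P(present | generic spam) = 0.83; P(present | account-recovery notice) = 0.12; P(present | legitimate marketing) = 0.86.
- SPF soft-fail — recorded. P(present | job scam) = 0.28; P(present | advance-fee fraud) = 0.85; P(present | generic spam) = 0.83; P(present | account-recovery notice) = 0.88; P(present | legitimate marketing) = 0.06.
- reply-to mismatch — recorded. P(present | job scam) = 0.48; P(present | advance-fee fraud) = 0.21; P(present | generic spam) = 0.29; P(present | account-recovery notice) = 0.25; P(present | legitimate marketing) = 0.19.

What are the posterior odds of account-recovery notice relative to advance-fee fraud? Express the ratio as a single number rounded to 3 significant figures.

The normalizing constant cancels in an odds ratio, so compute prior × likelihood for the two hypotheses only:
  account-recovery notice: 0.14 × 0.12 × 0.88 × 0.25 = 0.003696
  advance-fee fraud: 0.08 × 0.56 × 0.85 × 0.21 = 0.0079968
Odds(account-recovery notice : advance-fee fraud) = 0.003696 / 0.0079968 ≈ 0.462.

0.462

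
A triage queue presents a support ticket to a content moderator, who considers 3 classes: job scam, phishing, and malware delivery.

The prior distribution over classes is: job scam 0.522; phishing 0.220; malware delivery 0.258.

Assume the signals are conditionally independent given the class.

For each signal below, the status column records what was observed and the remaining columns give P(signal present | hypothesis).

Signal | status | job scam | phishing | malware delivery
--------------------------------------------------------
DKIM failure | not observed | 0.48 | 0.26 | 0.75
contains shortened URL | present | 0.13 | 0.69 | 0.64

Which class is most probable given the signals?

phishing

For each hypothesis, the unnormalized posterior weight is prior × product of the signal likelihoods (using 1 − P(present | H) for each absent signal):
  job scam: 0.522 × (1 − 0.48) × 0.13 = 0.035287
  phishing: 0.220 × (1 − 0.26) × 0.69 = 0.11233
  malware delivery: 0.258 × (1 − 0.75) × 0.64 = 0.04128
Normalizing constant Z = 0.035287 + 0.11233 + 0.04128 = 0.1889.
P(job scam | evidence) ≈ 0.035287 / 0.1889 ≈ 0.187
P(phishing | evidence) ≈ 0.11233 / 0.1889 ≈ 0.595
P(malware delivery | evidence) ≈ 0.04128 / 0.1889 ≈ 0.219
The largest is 0.595, so phishing is most probable.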